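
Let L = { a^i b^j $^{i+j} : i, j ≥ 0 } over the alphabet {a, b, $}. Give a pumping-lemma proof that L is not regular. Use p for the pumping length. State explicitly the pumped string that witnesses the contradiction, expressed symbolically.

Assume L is regular. Let p be the pumping length given by the pumping lemma.
Take w = a^p b^p $^{2p} ∈ L (with i=j=p, i+j=2p), |w| = 4p ≥ p.
The pumping lemma gives a decomposition w = xyz where |xy| ≤ p and |y| ≥ 1.
Because |xy| ≤ p and w begins with p copies of a, we have y = a^k with 1 ≤ k ≤ p.
Consider xy^2z = a^{p+k} b^p $^{2p}. Now the a- and b-counts sum to 2p+k, but the $-count is 2p ≠ 2p+k. So xy^2z ∉ L.
Contradiction. Therefore L is not regular.

a^{p+k} b^p $^{2p}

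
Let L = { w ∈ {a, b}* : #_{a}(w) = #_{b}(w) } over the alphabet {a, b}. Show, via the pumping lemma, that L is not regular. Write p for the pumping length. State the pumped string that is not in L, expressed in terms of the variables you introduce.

Assume L is regular. Let p be the pumping length given by the pumping lemma.
Choose w = a^p b^p ∈ L with |w| = 2p ≥ p.
The pumping lemma gives a decomposition w = xyz where |xy| ≤ p and |y| > 0.
Because |xy| ≤ p and w begins with p copies of a, we have y = a^k with 1 ≤ k ≤ p.
Pump with i = 2: xy^2z = a^{p+k} b^p has p+k occurrences of a but only p of b. Since k ≥ 1 the counts differ, so xy^2z ∉ L.
This contradicts the pumping lemma, so L is not regular.

a^{p+k} b^p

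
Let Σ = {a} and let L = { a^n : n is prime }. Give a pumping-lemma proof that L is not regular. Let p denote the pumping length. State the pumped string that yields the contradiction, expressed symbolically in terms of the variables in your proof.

a^{q(1+k)}

Assume L is regular. Let p be the pumping length given by the pumping lemma.
Let q be a prime with q ≥ p+2 (infinitely many primes exist), and take w = a^q ∈ L with |w| = q ≥ p.
By the pumping lemma, w = xyz with |xy| ≤ p and |y| ≥ 1.
Then y = a^k for some k with 1 ≤ k ≤ p.
Since 1 ≤ k ≤ p, |xz| = q-k. Pump with i = q+1: |xy^{q+1}z| = (q-k)+(q+1)k = q+qk = q(1+k), which is composite (both factors ≥ 2). So xy^{q+1}z = a^{q(1+k)} ∉ L.
This contradicts the pumping lemma, so L is not regular.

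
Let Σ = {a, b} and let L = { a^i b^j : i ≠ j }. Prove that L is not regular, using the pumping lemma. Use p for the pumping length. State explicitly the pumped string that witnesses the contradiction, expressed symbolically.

a^{p+p!} b^{p+p!}

Suppose for contradiction that L is regular, and let p be the pumping length.
Choose w = a^p b^{p+p!}. Since p ≠ p+p!, w ∈ L; and |w| ≥ p.
The pumping lemma gives a decomposition w = xyz where |xy| ≤ p and |y| > 0.
Because |xy| ≤ p and w begins with p copies of a, we have y = a^k with 1 ≤ k ≤ p.
Since 1 ≤ k ≤ p, k divides p!; set t = 1 + p!/k. Then xy^t z has p + (p!/k)·k = p + p! copies of a. Now the a-count equals the b-count, so i ≠ j fails. So xy^t z = a^{p+p!} b^{p+p!} ∉ L.
Contradiction. Therefore L is not regular.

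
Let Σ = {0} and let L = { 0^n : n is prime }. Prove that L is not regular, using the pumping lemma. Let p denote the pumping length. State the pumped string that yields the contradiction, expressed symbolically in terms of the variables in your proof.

0^{q(1+k)}

Toward a contradiction, assume L is regular with pumping length p.
Let q be a prime with q ≥ p+2 (infinitely many primes exist), and take w = 0^q ∈ L with |w| = q ≥ p.
By the pumping lemma, w = xyz with |xy| ≤ p and y is nonempty.
Then y = 0^k for some k with 1 ≤ k ≤ p.
Since 1 ≤ k ≤ p, |xz| = q-k. Pump with i = q+1: |xy^{q+1}z| = (q-k)+(q+1)k = q+qk = q(1+k), which is composite (both factors ≥ 2). So xy^{q+1}z = 0^{q(1+k)} ∉ L.
This contradicts the pumping lemma, so L is not regular.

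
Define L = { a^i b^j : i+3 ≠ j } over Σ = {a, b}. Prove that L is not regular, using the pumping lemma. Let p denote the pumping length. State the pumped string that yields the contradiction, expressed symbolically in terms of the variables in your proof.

Suppose for contradiction that L is regular, and let p be the pumping length.
Choose w = a^p b^{p+p!+3}. Since p ≠ (p+p!+3)-3 = p+p!, w ∈ L; and |w| ≥ p.
The pumping lemma gives a decomposition w = xyz where |xy| ≤ p and y is nonempty.
The first p characters of w are a's, so xy (and hence y) consists only of a's. Write y = a^k, 1 ≤ k ≤ p.
Since 1 ≤ k ≤ p, k divides p!; set t = 1 + p!/k. Then xy^t z has p + (p!/k)·k = p + p! copies of a. Now the a-count is p+p! and (b-count)-3 = (p+p!+3)-3 = p+p!, so i+3 ≠ j fails. So xy^t z = a^{p+p!} b^{p+p!+3} ∉ L.
This is a contradiction; hence L is not regular.

a^{p+p!} b^{p+p!+3}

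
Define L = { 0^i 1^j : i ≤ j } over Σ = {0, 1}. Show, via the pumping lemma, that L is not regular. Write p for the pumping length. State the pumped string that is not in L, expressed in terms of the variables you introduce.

Assume L is regular. Let p be the pumping length given by the pumping lemma.
Choose w = 0^p 1^p ∈ L, with |w| = 2p ≥ p.
By the pumping lemma, w = xyz with |xy| ≤ p and y is nonempty.
The first p characters of w are 0's, so xy (and hence y) consists only of 0's. Write y = 0^k, 1 ≤ k ≤ p.
Consider xy^2z = 0^{p+k} 1^p. Since k ≥ 1, the 0-count p+k exceeds the 1-count p, so i ≤ j fails; thus xy^2z ∉ L.
This is a contradiction; hence L is not regular.

0^{p+k} 1^p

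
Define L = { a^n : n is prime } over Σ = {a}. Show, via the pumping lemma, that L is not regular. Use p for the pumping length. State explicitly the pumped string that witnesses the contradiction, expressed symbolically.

a^{q(1+k)}

Assume L is regular; let p be its pumping constant.
Let q be a prime with q ≥ p+2 (infinitely many primes exist), and take w = a^q ∈ L with |w| = q ≥ p.
The pumping lemma gives a decomposition w = xyz where |xy| ≤ p and |y| > 0.
Then y = a^k for some k with 1 ≤ k ≤ p.
Since 1 ≤ k ≤ p, |xz| = q-k. Pump with i = q+1: |xy^{q+1}z| = (q-k)+(q+1)k = q+qk = q(1+k), which is composite (both factors ≥ 2). So xy^{q+1}z = a^{q(1+k)} ∉ L.
This is a contradiction; hence L is not regular.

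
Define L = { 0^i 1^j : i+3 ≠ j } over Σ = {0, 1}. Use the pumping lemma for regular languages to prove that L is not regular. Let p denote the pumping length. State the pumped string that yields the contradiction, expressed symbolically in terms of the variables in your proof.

0^{p+p!} 1^{p+p!+3}

Assume L is regular. Let p be the pumping length given by the pumping lemma.
Choose w = 0^p 1^{p+p!+3}. Since p ≠ (p+p!+3)-3 = p+p!, w ∈ L; and |w| ≥ p.
Write w = xyz as guaranteed by the lemma, with |xy| ≤ p and y is nonempty.
The first p characters of w are 0's, so xy (and hence y) consists only of 0's. Write y = 0^k, 1 ≤ k ≤ p.
Since 1 ≤ k ≤ p, k divides p!; set t = 1 + p!/k. Then xy^t z has p + (p!/k)·k = p + p! copies of 0. Now the 0-count is p+p! and (1-count)-3 = (p+p!+3)-3 = p+p!, so i+3 ≠ j fails. So xy^t z = 0^{p+p!} 1^{p+p!+3} ∉ L.
This contradicts the pumping lemma, so L is not regular.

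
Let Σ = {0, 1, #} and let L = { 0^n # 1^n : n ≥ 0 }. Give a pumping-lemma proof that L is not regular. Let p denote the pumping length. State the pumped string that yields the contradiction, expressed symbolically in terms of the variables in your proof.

0^{p+k} # 1^p

Assume L is regular. Let p be the pumping length given by the pumping lemma.
Take w = 0^p # 1^p ∈ L with |w| = 2p+1 ≥ p.
Write w = xyz as guaranteed by the lemma, with |xy| ≤ p and |y| ≥ 1.
Because |xy| ≤ p and w begins with p copies of 0, we have y = 0^k with 1 ≤ k ≤ p.
Pump with i = 2: xy^2z = 0^{p+k} # 1^p, which would require p+k = p. But k ≥ 1, so xy^2z ∉ L.
This is a contradiction; hence L is not regular.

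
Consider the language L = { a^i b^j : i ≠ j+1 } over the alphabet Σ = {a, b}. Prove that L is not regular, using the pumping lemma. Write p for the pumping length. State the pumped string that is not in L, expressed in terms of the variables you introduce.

a^{p+p!} b^{p+p!-1}

Assume L is regular. Let p be the pumping length given by the pumping lemma.
Choose w = a^p b^{p+p!-1}. Since p ≠ (p+p!-1)+1 = p+p!, w ∈ L; and |w| ≥ p.
The pumping lemma gives a decomposition w = xyz where |xy| ≤ p and |y| ≥ 1.
Since the first p symbols of w are all a's and |xy| ≤ p, y lies entirely in the leading a-block: y = a^k for some k with 1 ≤ k ≤ p.
Since 1 ≤ k ≤ p, k divides p!; set t = 1 + p!/k. Then xy^t z has p + (p!/k)·k = p + p! copies of a. Now the a-count is p+p! and (b-count)+1 = (p+p!-1)+1 = p+p!, so i ≠ j+1 fails. So xy^t z = a^{p+p!} b^{p+p!-1} ∉ L.
This is a contradiction; hence L is not regular.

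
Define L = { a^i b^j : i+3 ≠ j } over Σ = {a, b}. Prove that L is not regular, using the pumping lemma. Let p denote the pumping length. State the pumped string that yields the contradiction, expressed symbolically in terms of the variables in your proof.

Assume L is regular; let p be its pumping constant.
Choose w = a^p b^{p+p!+3}. Since p ≠ (p+p!+3)-3 = p+p!, w ∈ L; and |w| ≥ p.
The pumping lemma gives a decomposition w = xyz where |xy| ≤ p and |y| ≥ 1.
Because |xy| ≤ p and w begins with p copies of a, we have y = a^k with 1 ≤ k ≤ p.
Since 1 ≤ k ≤ p, k divides p!; set t = 1 + p!/k. Then xy^t z has p + (p!/k)·k = p + p! copies of a. Now the a-count is p+p! and (b-count)-3 = (p+p!+3)-3 = p+p!, so i+3 ≠ j fails. So xy^t z = a^{p+p!} b^{p+p!+3} ∉ L.
This is a contradiction; hence L is not regular.

a^{p+p!} b^{p+p!+3}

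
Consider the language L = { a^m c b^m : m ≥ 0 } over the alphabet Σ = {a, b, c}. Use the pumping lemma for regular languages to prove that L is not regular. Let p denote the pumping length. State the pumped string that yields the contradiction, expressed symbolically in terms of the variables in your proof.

Assume L is regular. Let p be the pumping length given by the pumping lemma.
Take w = a^p c b^p ∈ L with |w| = 2p+1 ≥ p.
Write w = xyz as guaranteed by the lemma, with |xy| ≤ p and |y| ≥ 1.
Since the first p symbols of w are all a's and |xy| ≤ p, y lies entirely in the leading a-block: y = a^k for some k with 1 ≤ k ≤ p.
Pump with i = 2: xy^2z = a^{p+k} c b^p, which would require p+k = p. But k ≥ 1, so xy^2z ∉ L.
Contradiction. Therefore L is not regular.

a^{p+k} c b^p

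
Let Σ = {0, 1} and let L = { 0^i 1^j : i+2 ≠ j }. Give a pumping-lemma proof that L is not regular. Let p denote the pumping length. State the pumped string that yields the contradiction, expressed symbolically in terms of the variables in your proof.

Suppose for contradiction that L is regular, and let p be the pumping length.
Choose w = 0^p 1^{p+p!+2}. Since p ≠ (p+p!+2)-2 = p+p!, w ∈ L; and |w| ≥ p.
Write w = xyz as guaranteed by the lemma, with |xy| ≤ p and |y| ≥ 1.
Since the first p symbols of w are all 0's and |xy| ≤ p, y lies entirely in the leading 0-block: y = 0^k for some k with 1 ≤ k ≤ p.
Since 1 ≤ k ≤ p, k divides p!; set t = 1 + p!/k. Then xy^t z has p + (p!/k)·k = p + p! copies of 0. Now the 0-count is p+p! and (1-count)-2 = (p+p!+2)-2 = p+p!, so i+2 ≠ j fails. So xy^t z = 0^{p+p!} 1^{p+p!+2} ∉ L.
This contradicts the pumping lemma, so L is not regular.

0^{p+p!} 1^{p+p!+2}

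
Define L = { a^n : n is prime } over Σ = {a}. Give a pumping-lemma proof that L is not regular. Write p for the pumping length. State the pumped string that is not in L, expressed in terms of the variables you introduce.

a^{q(1+k)}

Toward a contradiction, assume L is regular with pumping length p.
Let q be a prime with q ≥ p+2 (infinitely many primes exist), and take w = a^q ∈ L with |w| = q ≥ p.
By the pumping lemma, w = xyz with |xy| ≤ p and |y| > 0.
Then y = a^k for some k with 1 ≤ k ≤ p.
Since 1 ≤ k ≤ p, |xz| = q-k. Pump with i = q+1: |xy^{q+1}z| = (q-k)+(q+1)k = q+qk = q(1+k), which is composite (both factors ≥ 2). So xy^{q+1}z = a^{q(1+k)} ∉ L.
This is a contradiction; hence L is not regular.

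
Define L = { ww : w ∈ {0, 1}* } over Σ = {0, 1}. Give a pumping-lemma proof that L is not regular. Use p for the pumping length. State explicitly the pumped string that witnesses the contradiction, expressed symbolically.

Suppose for contradiction that L is regular, and let p be the pumping length.
Take w = 0^p 1^p 0^p 1^p = uu where u = 0^p1^p; then w ∈ L and |w| = 4p ≥ p.
The pumping lemma gives a decomposition w = xyz where |xy| ≤ p and y is nonempty.
Since the first p symbols of w are all 0's and |xy| ≤ p, y lies entirely in the leading 0-block: y = 0^k for some k with 1 ≤ k ≤ p.
Pump with i = 2: xy^2z = 0^{p+k} 1^p 0^p 1^p, of length 4p+k. Suppose this equals vv. The string starts with 0 and ends with 1, so v does too; thus the boundary between the two copies of v is a 1→0 transition. There is exactly one such transition, at position 2p+k, so |v| = 2p+k and |vv| = 4p+2k ≠ 4p+k since k ≥ 1. So xy^2z ∉ L.
Contradiction. Therefore L is not regular.

0^{p+k} 1^p 0^p 1^p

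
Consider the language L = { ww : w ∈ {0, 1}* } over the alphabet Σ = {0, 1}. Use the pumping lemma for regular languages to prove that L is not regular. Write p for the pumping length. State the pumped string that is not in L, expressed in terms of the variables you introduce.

Assume L is regular; let p be its pumping constant.
Take w = 0^p 1^p 0^p 1^p = uu where u = 0^p1^p; then w ∈ L and |w| = 4p ≥ p.
By the pumping lemma, w = xyz with |xy| ≤ p and y is nonempty.
The first p characters of w are 0's, so xy (and hence y) consists only of 0's. Write y = 0^k, 1 ≤ k ≤ p.
Pump with i = 2: xy^2z = 0^{p+k} 1^p 0^p 1^p, of length 4p+k. Suppose this equals vv. The string starts with 0 and ends with 1, so v does too; thus the boundary between the two copies of v is a 1→0 transition. There is exactly one such transition, at position 2p+k, so |v| = 2p+k and |vv| = 4p+2k ≠ 4p+k since k ≥ 1. So xy^2z ∉ L.
This contradicts the pumping lemma, so L is not regular.

0^{p+k} 1^p 0^p 1^p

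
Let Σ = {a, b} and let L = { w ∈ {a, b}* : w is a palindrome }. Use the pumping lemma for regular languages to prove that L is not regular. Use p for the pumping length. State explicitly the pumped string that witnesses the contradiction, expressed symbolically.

a^{p+k} b a^p

Assume L is regular; let p be its pumping constant.
Take w = a^p b a^p, a palindrome of length 2p+1 ≥ p.
Write w = xyz as guaranteed by the lemma, with |xy| ≤ p and |y| > 0.
Since the first p symbols of w are all a's and |xy| ≤ p, y lies entirely in the leading a-block: y = a^k for some k with 1 ≤ k ≤ p.
Pump with i = 2: xy^2z = a^{p+k} b a^p. Its reverse is a^p b a^{p+k}, which differs from xy^2z since k ≥ 1. So xy^2z is not a palindrome and xy^2z ∉ L.
Contradiction. Therefore L is not regular.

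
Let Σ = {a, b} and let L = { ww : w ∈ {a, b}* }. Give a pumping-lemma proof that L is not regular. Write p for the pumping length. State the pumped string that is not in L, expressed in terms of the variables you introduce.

Assume L is regular; let p be its pumping constant.
Take w = a^p b^p a^p b^p = uu where u = a^pb^p; then w ∈ L and |w| = 4p ≥ p.
The pumping lemma gives a decomposition w = xyz where |xy| ≤ p and y is nonempty.
Because |xy| ≤ p and w begins with p copies of a, we have y = a^k with 1 ≤ k ≤ p.
Pump with i = 2: xy^2z = a^{p+k} b^p a^p b^p, of length 4p+k. Suppose this equals vv. The string starts with a and ends with b, so v does too; thus the boundary between the two copies of v is a b→a transition. There is exactly one such transition, at position 2p+k, so |v| = 2p+k and |vv| = 4p+2k ≠ 4p+k since k ≥ 1. So xy^2z ∉ L.
This is a contradiction; hence L is not regular.

a^{p+k} b^p a^p b^p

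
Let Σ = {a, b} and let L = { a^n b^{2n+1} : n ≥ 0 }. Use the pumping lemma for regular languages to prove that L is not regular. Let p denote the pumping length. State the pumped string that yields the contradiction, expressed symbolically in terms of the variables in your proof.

Assume L is regular; let p be its pumping constant.
Let w = a^p b^{2p+1} ∈ L; note |w| = 3p+1 ≥ p.
Write w = xyz as guaranteed by the lemma, with |xy| ≤ p and |y| ≥ 1.
Because |xy| ≤ p and w begins with p copies of a, we have y = a^k with 1 ≤ k ≤ p.
Pump with i = 2: xy^2z = a^{p+k} b^{2p+1}. For this to lie in L we would need 2p+1 = 2(p+k)+1, which forces k = 0. But k ≥ 1, so xy^2z ∉ L.
Contradiction. Therefore L is not regular.

a^{p+k} b^{2p+1}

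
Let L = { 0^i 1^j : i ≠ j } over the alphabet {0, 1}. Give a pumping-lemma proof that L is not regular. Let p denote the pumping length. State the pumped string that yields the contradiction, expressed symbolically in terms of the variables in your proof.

Assume L is regular; let p be its pumping constant.
Choose w = 0^p 1^{p+p!}. Since p ≠ p+p!, w ∈ L; and |w| ≥ p.
The pumping lemma gives a decomposition w = xyz where |xy| ≤ p and |y| > 0.
Since the first p symbols of w are all 0's and |xy| ≤ p, y lies entirely in the leading 0-block: y = 0^k for some k with 1 ≤ k ≤ p.
Since 1 ≤ k ≤ p, k divides p!; set t = 1 + p!/k. Then xy^t z has p + (p!/k)·k = p + p! copies of 0. Now the 0-count equals the 1-count, so i ≠ j fails. So xy^t z = 0^{p+p!} 1^{p+p!} ∉ L.
Contradiction. Therefore L is not regular.

0^{p+p!} 1^{p+p!}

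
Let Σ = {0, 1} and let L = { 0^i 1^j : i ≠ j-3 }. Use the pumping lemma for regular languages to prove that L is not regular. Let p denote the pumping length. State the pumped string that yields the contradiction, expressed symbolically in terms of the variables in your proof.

Toward a contradiction, assume L is regular with pumping length p.
Choose w = 0^p 1^{p+p!+3}. Since p ≠ (p+p!+3)-3 = p+p!, w ∈ L; and |w| ≥ p.
The pumping lemma gives a decomposition w = xyz where |xy| ≤ p and |y| > 0.
Because |xy| ≤ p and w begins with p copies of 0, we have y = 0^k with 1 ≤ k ≤ p.
Since 1 ≤ k ≤ p, k divides p!; set t = 1 + p!/k. Then xy^t z has p + (p!/k)·k = p + p! copies of 0. Now the 0-count is p+p! and (1-count)-3 = (p+p!+3)-3 = p+p!, so i ≠ j-3 fails. So xy^t z = 0^{p+p!} 1^{p+p!+3} ∉ L.
Contradiction. Therefore L is not regular.

0^{p+p!} 1^{p+p!+3}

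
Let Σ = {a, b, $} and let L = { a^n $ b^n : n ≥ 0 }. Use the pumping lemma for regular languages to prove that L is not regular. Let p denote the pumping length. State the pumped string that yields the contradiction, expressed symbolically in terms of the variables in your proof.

Assume L is regular. Let p be the pumping length given by the pumping lemma.
Take w = a^p $ b^p ∈ L with |w| = 2p+1 ≥ p.
Write w = xyz as guaranteed by the lemma, with |xy| ≤ p and |y| > 0.
Because |xy| ≤ p and w begins with p copies of a, we have y = a^k with 1 ≤ k ≤ p.
Pump with i = 2: xy^2z = a^{p+k} $ b^p, which would require p+k = p. But k ≥ 1, so xy^2z ∉ L.
This is a contradiction; hence L is not regular.

a^{p+k} $ b^p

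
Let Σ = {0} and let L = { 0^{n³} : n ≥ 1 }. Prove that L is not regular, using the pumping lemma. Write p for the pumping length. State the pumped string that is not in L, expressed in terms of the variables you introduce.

0^{p³+k}

Assume L is regular. Let p be the pumping length given by the pumping lemma.
Take w = 0^{p³} ∈ L with |w| = p³ ≥ p.
Write w = xyz as guaranteed by the lemma, with |xy| ≤ p and |y| ≥ 1.
Then y = 0^k for some k with 1 ≤ k ≤ p.
Pump with i = 2: xy^2z = 0^{p³+k}. Since 1 ≤ k ≤ p, p³ < p³+k ≤ p³+p < p³+3p²+3p+1 = (p+1)³, so p³+k is not a perfect cube. So xy^2z ∉ L.
This contradicts the pumping lemma, so L is not regular.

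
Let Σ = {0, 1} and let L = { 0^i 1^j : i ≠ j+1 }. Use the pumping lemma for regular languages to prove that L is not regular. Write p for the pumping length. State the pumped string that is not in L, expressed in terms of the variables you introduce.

Suppose for contradiction that L is regular, and let p be the pumping length.
Choose w = 0^p 1^{p+p!-1}. Since p ≠ (p+p!-1)+1 = p+p!, w ∈ L; and |w| ≥ p.
By the pumping lemma, w = xyz with |xy| ≤ p and |y| > 0.
The first p characters of w are 0's, so xy (and hence y) consists only of 0's. Write y = 0^k, 1 ≤ k ≤ p.
Since 1 ≤ k ≤ p, k divides p!; set t = 1 + p!/k. Then xy^t z has p + (p!/k)·k = p + p! copies of 0. Now the 0-count is p+p! and (1-count)+1 = (p+p!-1)+1 = p+p!, so i ≠ j+1 fails. So xy^t z = 0^{p+p!} 1^{p+p!-1} ∉ L.
Contradiction. Therefore L is not regular.

0^{p+p!} 1^{p+p!-1}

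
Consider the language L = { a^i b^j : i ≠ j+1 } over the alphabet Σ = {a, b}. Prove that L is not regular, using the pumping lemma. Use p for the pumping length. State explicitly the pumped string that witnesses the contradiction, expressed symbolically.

Assume L is regular; let p be its pumping constant.
Choose w = a^p b^{p+p!-1}. Since p ≠ (p+p!-1)+1 = p+p!, w ∈ L; and |w| ≥ p.
The pumping lemma gives a decomposition w = xyz where |xy| ≤ p and y is nonempty.
Because |xy| ≤ p and w begins with p copies of a, we have y = a^k with 1 ≤ k ≤ p.
Since 1 ≤ k ≤ p, k divides p!; set t = 1 + p!/k. Then xy^t z has p + (p!/k)·k = p + p! copies of a. Now the a-count is p+p! and (b-count)+1 = (p+p!-1)+1 = p+p!, so i ≠ j+1 fails. So xy^t z = a^{p+p!} b^{p+p!-1} ∉ L.
This is a contradiction; hence L is not regular.

a^{p+p!} b^{p+p!-1}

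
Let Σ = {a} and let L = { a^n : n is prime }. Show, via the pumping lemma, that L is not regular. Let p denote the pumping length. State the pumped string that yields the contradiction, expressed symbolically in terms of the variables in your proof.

Suppose for contradiction that L is regular, and let p be the pumping length.
Let q be a prime with q ≥ p+2 (infinitely many primes exist), and take w = a^q ∈ L with |w| = q ≥ p.
By the pumping lemma, w = xyz with |xy| ≤ p and |y| > 0.
Then y = a^k for some k with 1 ≤ k ≤ p.
Since 1 ≤ k ≤ p, |xz| = q-k. Pump with i = q+1: |xy^{q+1}z| = (q-k)+(q+1)k = q+qk = q(1+k), which is composite (both factors ≥ 2). So xy^{q+1}z = a^{q(1+k)} ∉ L.
This contradicts the pumping lemma, so L is not regular.

a^{q(1+k)}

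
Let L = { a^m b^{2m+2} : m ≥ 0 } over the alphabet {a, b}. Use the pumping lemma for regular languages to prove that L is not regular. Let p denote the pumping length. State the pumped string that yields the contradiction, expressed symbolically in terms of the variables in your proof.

Assume L is regular. Let p be the pumping length given by the pumping lemma.
Let w = a^p b^{2p+2} ∈ L; note |w| = 3p+2 ≥ p.
The pumping lemma gives a decomposition w = xyz where |xy| ≤ p and |y| ≥ 1.
Since the first p symbols of w are all a's and |xy| ≤ p, y lies entirely in the leading a-block: y = a^k for some k with 1 ≤ k ≤ p.
Pump with i = 2: xy^2z = a^{p+k} b^{2p+2}. For this to lie in L we would need 2p+2 = 2(p+k)+2, which forces k = 0. But k ≥ 1, so xy^2z ∉ L.
This contradicts the pumping lemma, so L is not regular.

a^{p+k} b^{2p+2}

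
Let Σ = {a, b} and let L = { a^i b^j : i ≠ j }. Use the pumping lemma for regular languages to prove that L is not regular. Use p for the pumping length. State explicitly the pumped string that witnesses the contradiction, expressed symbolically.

Assume L is regular. Let p be the pumping length given by the pumping lemma.
Choose w = a^p b^{p+p!}. Since p ≠ p+p!, w ∈ L; and |w| ≥ p.
The pumping lemma gives a decomposition w = xyz where |xy| ≤ p and y is nonempty.
Because |xy| ≤ p and w begins with p copies of a, we have y = a^k with 1 ≤ k ≤ p.
Since 1 ≤ k ≤ p, k divides p!; set t = 1 + p!/k. Then xy^t z has p + (p!/k)·k = p + p! copies of a. Now the a-count equals the b-count, so i ≠ j fails. So xy^t z = a^{p+p!} b^{p+p!} ∉ L.
This contradicts the pumping lemma, so L is not regular.

a^{p+p!} b^{p+p!}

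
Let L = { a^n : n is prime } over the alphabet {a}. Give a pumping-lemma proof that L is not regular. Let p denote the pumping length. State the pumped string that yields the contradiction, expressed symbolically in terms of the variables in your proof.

a^{q(1+k)}

Assume L is regular. Let p be the pumping length given by the pumping lemma.
Let q be a prime with q ≥ p+2 (infinitely many primes exist), and take w = a^q ∈ L with |w| = q ≥ p.
The pumping lemma gives a decomposition w = xyz where |xy| ≤ p and |y| > 0.
Then y = a^k for some k with 1 ≤ k ≤ p.
Since 1 ≤ k ≤ p, |xz| = q-k. Pump with i = q+1: |xy^{q+1}z| = (q-k)+(q+1)k = q+qk = q(1+k), which is composite (both factors ≥ 2). So xy^{q+1}z = a^{q(1+k)} ∉ L.
This contradicts the pumping lemma, so L is not regular.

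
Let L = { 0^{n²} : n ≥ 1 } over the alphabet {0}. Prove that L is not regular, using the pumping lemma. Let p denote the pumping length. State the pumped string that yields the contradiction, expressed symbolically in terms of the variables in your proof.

Assume L is regular; let p be its pumping constant.
Take w = 0^{p²} ∈ L with |w| = p² ≥ p.
Write w = xyz as guaranteed by the lemma, with |xy| ≤ p and y is nonempty.
Then y = 0^k for some k with 1 ≤ k ≤ p.
Pump with i = 2: xy^2z = 0^{p²+k}. Since 1 ≤ k ≤ p, p² < p²+k ≤ p²+p < (p+1)², so p²+k lies strictly between consecutive squares and is not a perfect square. So xy^2z ∉ L.
Contradiction. Therefore L is not regular.

0^{p²+k}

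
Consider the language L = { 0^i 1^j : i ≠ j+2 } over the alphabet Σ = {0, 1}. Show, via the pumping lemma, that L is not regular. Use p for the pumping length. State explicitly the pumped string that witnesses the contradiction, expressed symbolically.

Assume L is regular; let p be its pumping constant.
Choose w = 0^p 1^{p+p!-2}. Since p ≠ (p+p!-2)+2 = p+p!, w ∈ L; and |w| ≥ p.
The pumping lemma gives a decomposition w = xyz where |xy| ≤ p and y is nonempty.
Because |xy| ≤ p and w begins with p copies of 0, we have y = 0^k with 1 ≤ k ≤ p.
Since 1 ≤ k ≤ p, k divides p!; set t = 1 + p!/k. Then xy^t z has p + (p!/k)·k = p + p! copies of 0. Now the 0-count is p+p! and (1-count)+2 = (p+p!-2)+2 = p+p!, so i ≠ j+2 fails. So xy^t z = 0^{p+p!} 1^{p+p!-2} ∉ L.
This contradicts the pumping lemma, so L is not regular.

0^{p+p!} 1^{p+p!-2}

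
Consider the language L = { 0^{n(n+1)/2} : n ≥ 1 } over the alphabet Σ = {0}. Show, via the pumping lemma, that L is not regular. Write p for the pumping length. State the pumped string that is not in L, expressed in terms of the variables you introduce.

Suppose for contradiction that L is regular, and let p be the pumping length.
Take w = 0^{p(p+1)/2} ∈ L with |w| = p(p+1)/2 ≥ p.
The pumping lemma gives a decomposition w = xyz where |xy| ≤ p and |y| > 0.
Then y = 0^k for some k with 1 ≤ k ≤ p.
Pump with i = 2: xy^2z = 0^{p(p+1)/2+k}. Since 1 ≤ k ≤ p, p(p+1)/2 < p(p+1)/2+k ≤ p(p+1)/2+p < (p+1)(p+2)/2, so p(p+1)/2+k is strictly between consecutive triangular numbers. So xy^2z ∉ L.
This is a contradiction; hence L is not regular.

0^{p(p+1)/2+k}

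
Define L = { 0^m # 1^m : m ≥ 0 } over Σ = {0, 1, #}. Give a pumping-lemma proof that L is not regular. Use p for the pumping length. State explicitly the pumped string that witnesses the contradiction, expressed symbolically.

0^{p+k} # 1^p

Assume L is regular; let p be its pumping constant.
Take w = 0^p # 1^p ∈ L with |w| = 2p+1 ≥ p.
By the pumping lemma, w = xyz with |xy| ≤ p and |y| ≥ 1.
Because |xy| ≤ p and w begins with p copies of 0, we have y = 0^k with 1 ≤ k ≤ p.
Pump with i = 2: xy^2z = 0^{p+k} # 1^p, which would require p+k = p. But k ≥ 1, so xy^2z ∉ L.
This contradicts the pumping lemma, so L is not regular.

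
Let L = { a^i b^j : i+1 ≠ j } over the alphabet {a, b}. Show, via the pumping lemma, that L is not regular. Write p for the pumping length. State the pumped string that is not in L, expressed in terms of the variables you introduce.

Assume L is regular. Let p be the pumping length given by the pumping lemma.
Choose w = a^p b^{p+p!+1}. Since p ≠ (p+p!+1)-1 = p+p!, w ∈ L; and |w| ≥ p.
By the pumping lemma, w = xyz with |xy| ≤ p and |y| > 0.
Because |xy| ≤ p and w begins with p copies of a, we have y = a^k with 1 ≤ k ≤ p.
Since 1 ≤ k ≤ p, k divides p!; set t = 1 + p!/k. Then xy^t z has p + (p!/k)·k = p + p! copies of a. Now the a-count is p+p! and (b-count)-1 = (p+p!+1)-1 = p+p!, so i+1 ≠ j fails. So xy^t z = a^{p+p!} b^{p+p!+1} ∉ L.
This contradicts the pumping lemma, so L is not regular.

a^{p+p!} b^{p+p!+1}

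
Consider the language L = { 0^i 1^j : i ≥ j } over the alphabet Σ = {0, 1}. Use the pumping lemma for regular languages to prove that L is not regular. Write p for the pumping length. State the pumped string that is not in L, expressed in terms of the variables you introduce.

Suppose for contradiction that L is regular, and let p be the pumping length.
Choose w = 0^p 1^p ∈ L, with |w| = 2p ≥ p.
Write w = xyz as guaranteed by the lemma, with |xy| ≤ p and |y| > 0.
Because |xy| ≤ p and w begins with p copies of 0, we have y = 0^k with 1 ≤ k ≤ p.
Consider xy^0z = xz = 0^{p-k} 1^p. Since k ≥ 1, the 0-count p-k is less than p, so i ≥ j fails; thus xz ∉ L.
Contradiction. Therefore L is not regular.

0^{p-k} 1^p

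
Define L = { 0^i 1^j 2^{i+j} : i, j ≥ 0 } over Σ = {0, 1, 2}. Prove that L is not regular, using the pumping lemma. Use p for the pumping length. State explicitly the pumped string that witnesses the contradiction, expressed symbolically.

Assume L is regular. Let p be the pumping length given by the pumping lemma.
Take w = 0^p 1^p 2^{2p} ∈ L (with i=j=p, i+j=2p), |w| = 4p ≥ p.
Write w = xyz as guaranteed by the lemma, with |xy| ≤ p and y is nonempty.
The first p characters of w are 0's, so xy (and hence y) consists only of 0's. Write y = 0^k, 1 ≤ k ≤ p.
Consider xy^2z = 0^{p+k} 1^p 2^{2p}. Now the 0- and 1-counts sum to 2p+k, but the 2-count is 2p ≠ 2p+k. So xy^2z ∉ L.
This is a contradiction; hence L is not regular.

0^{p+k} 1^p 2^{2p}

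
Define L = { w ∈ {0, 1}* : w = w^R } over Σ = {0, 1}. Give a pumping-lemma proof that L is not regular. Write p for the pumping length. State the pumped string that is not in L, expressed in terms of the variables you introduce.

Suppose for contradiction that L is regular, and let p be the pumping length.
Take w = 0^p 1 0^p, a palindrome of length 2p+1 ≥ p.
Write w = xyz as guaranteed by the lemma, with |xy| ≤ p and |y| ≥ 1.
Since the first p symbols of w are all 0's and |xy| ≤ p, y lies entirely in the leading 0-block: y = 0^k for some k with 1 ≤ k ≤ p.
Pump with i = 2: xy^2z = 0^{p+k} 1 0^p. Its reverse is 0^p 1 0^{p+k}, which differs from xy^2z since k ≥ 1. So xy^2z is not a palindrome and xy^2z ∉ L.
This is a contradiction; hence L is not regular.

0^{p+k} 1 0^p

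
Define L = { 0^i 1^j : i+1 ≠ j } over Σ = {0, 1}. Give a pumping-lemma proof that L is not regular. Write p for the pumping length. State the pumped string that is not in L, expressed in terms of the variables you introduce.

0^{p+p!} 1^{p+p!+1}

Toward a contradiction, assume L is regular with pumping length p.
Choose w = 0^p 1^{p+p!+1}. Since p ≠ (p+p!+1)-1 = p+p!, w ∈ L; and |w| ≥ p.
The pumping lemma gives a decomposition w = xyz where |xy| ≤ p and |y| ≥ 1.
The first p characters of w are 0's, so xy (and hence y) consists only of 0's. Write y = 0^k, 1 ≤ k ≤ p.
Since 1 ≤ k ≤ p, k divides p!; set t = 1 + p!/k. Then xy^t z has p + (p!/k)·k = p + p! copies of 0. Now the 0-count is p+p! and (1-count)-1 = (p+p!+1)-1 = p+p!, so i+1 ≠ j fails. So xy^t z = 0^{p+p!} 1^{p+p!+1} ∉ L.
Contradiction. Therefore L is not regular.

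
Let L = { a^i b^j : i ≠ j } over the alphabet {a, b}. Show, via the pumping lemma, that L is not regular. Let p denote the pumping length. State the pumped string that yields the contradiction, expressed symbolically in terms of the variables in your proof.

a^{p+p!} b^{p+p!}

Assume L is regular. Let p be the pumping length given by the pumping lemma.
Choose w = a^p b^{p+p!}. Since p ≠ p+p!, w ∈ L; and |w| ≥ p.
By the pumping lemma, w = xyz with |xy| ≤ p and y is nonempty.
The first p characters of w are a's, so xy (and hence y) consists only of a's. Write y = a^k, 1 ≤ k ≤ p.
Since 1 ≤ k ≤ p, k divides p!; set t = 1 + p!/k. Then xy^t z has p + (p!/k)·k = p + p! copies of a. Now the a-count equals the b-count, so i ≠ j fails. So xy^t z = a^{p+p!} b^{p+p!} ∉ L.
This is a contradiction; hence L is not regular.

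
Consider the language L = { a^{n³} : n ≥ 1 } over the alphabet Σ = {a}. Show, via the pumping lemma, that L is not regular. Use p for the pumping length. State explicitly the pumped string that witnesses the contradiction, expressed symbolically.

Suppose for contradiction that L is regular, and let p be the pumping length.
Take w = a^{p³} ∈ L with |w| = p³ ≥ p.
The pumping lemma gives a decomposition w = xyz where |xy| ≤ p and |y| ≥ 1.
Then y = a^k for some k with 1 ≤ k ≤ p.
Pump with i = 2: xy^2z = a^{p³+k}. Since 1 ≤ k ≤ p, p³ < p³+k ≤ p³+p < p³+3p²+3p+1 = (p+1)³, so p³+k is not a perfect cube. So xy^2z ∉ L.
This contradicts the pumping lemma, so L is not regular.

a^{p³+k}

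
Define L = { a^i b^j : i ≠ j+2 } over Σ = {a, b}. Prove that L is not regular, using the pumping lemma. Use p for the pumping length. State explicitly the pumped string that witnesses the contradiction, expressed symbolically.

a^{p+p!} b^{p+p!-2}

Toward a contradiction, assume L is regular with pumping length p.
Choose w = a^p b^{p+p!-2}. Since p ≠ (p+p!-2)+2 = p+p!, w ∈ L; and |w| ≥ p.
By the pumping lemma, w = xyz with |xy| ≤ p and |y| ≥ 1.
Since the first p symbols of w are all a's and |xy| ≤ p, y lies entirely in the leading a-block: y = a^k for some k with 1 ≤ k ≤ p.
Since 1 ≤ k ≤ p, k divides p!; set t = 1 + p!/k. Then xy^t z has p + (p!/k)·k = p + p! copies of a. Now the a-count is p+p! and (b-count)+2 = (p+p!-2)+2 = p+p!, so i ≠ j+2 fails. So xy^t z = a^{p+p!} b^{p+p!-2} ∉ L.
This contradicts the pumping lemma, so L is not regular.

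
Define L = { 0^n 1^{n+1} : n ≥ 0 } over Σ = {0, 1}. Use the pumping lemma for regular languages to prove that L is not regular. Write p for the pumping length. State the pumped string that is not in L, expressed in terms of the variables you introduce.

Toward a contradiction, assume L is regular with pumping length p.
Take w = 0^p 1^{p+1}. Then w ∈ L and |w| = 2p+1 ≥ p.
Write w = xyz as guaranteed by the lemma, with |xy| ≤ p and |y| ≥ 1.
Since the first p symbols of w are all 0's and |xy| ≤ p, y lies entirely in the leading 0-block: y = 0^k for some k with 1 ≤ k ≤ p.
Pump with i = 2: xy^2z = 0^{p+k} 1^{p+1}. For this to lie in L we would need p+1 = (p+k)+1, which forces k = 0. But k ≥ 1, so xy^2z ∉ L.
This is a contradiction; hence L is not regular.

0^{p+k} 1^{p+1}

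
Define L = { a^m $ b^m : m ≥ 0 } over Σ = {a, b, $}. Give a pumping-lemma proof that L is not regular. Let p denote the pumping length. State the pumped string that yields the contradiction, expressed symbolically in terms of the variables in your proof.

Toward a contradiction, assume L is regular with pumping length p.
Take w = a^p $ b^p ∈ L with |w| = 2p+1 ≥ p.
Write w = xyz as guaranteed by the lemma, with |xy| ≤ p and |y| ≥ 1.
The first p characters of w are a's, so xy (and hence y) consists only of a's. Write y = a^k, 1 ≤ k ≤ p.
Pump with i = 2: xy^2z = a^{p+k} $ b^p, which would require p+k = p. But k ≥ 1, so xy^2z ∉ L.
This is a contradiction; hence L is not regular.

a^{p+k} $ b^p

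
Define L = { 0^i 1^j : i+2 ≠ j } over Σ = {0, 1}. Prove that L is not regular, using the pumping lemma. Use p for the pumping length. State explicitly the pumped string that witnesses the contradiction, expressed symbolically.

Suppose for contradiction that L is regular, and let p be the pumping length.
Choose w = 0^p 1^{p+p!+2}. Since p ≠ (p+p!+2)-2 = p+p!, w ∈ L; and |w| ≥ p.
By the pumping lemma, w = xyz with |xy| ≤ p and |y| > 0.
Since the first p symbols of w are all 0's and |xy| ≤ p, y lies entirely in the leading 0-block: y = 0^k for some k with 1 ≤ k ≤ p.
Since 1 ≤ k ≤ p, k divides p!; set t = 1 + p!/k. Then xy^t z has p + (p!/k)·k = p + p! copies of 0. Now the 0-count is p+p! and (1-count)-2 = (p+p!+2)-2 = p+p!, so i+2 ≠ j fails. So xy^t z = 0^{p+p!} 1^{p+p!+2} ∉ L.
This is a contradiction; hence L is not regular.

0^{p+p!} 1^{p+p!+2}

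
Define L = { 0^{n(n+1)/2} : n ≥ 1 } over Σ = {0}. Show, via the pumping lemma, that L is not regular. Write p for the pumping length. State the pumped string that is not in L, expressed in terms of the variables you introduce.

0^{p(p+1)/2+k}

Assume L is regular; let p be its pumping constant.
Take w = 0^{p(p+1)/2} ∈ L with |w| = p(p+1)/2 ≥ p.
By the pumping lemma, w = xyz with |xy| ≤ p and |y| > 0.
Then y = 0^k for some k with 1 ≤ k ≤ p.
Pump with i = 2: xy^2z = 0^{p(p+1)/2+k}. Since 1 ≤ k ≤ p, p(p+1)/2 < p(p+1)/2+k ≤ p(p+1)/2+p < (p+1)(p+2)/2, so p(p+1)/2+k is strictly between consecutive triangular numbers. So xy^2z ∉ L.
This is a contradiction; hence L is not regular.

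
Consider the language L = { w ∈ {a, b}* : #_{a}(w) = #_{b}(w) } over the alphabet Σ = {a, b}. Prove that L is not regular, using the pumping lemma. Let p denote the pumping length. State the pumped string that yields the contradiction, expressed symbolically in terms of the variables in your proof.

Assume L is regular. Let p be the pumping length given by the pumping lemma.
Choose w = a^p b^p ∈ L with |w| = 2p ≥ p.
The pumping lemma gives a decomposition w = xyz where |xy| ≤ p and |y| ≥ 1.
Since the first p symbols of w are all a's and |xy| ≤ p, y lies entirely in the leading a-block: y = a^k for some k with 1 ≤ k ≤ p.
Pump with i = 2: xy^2z = a^{p+k} b^p has p+k occurrences of a but only p of b. Since k ≥ 1 the counts differ, so xy^2z ∉ L.
This is a contradiction; hence L is not regular.

a^{p+k} b^p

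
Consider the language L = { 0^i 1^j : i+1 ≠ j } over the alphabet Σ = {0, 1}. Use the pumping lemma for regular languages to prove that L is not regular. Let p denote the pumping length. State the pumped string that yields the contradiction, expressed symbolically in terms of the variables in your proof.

0^{p+p!} 1^{p+p!+1}

Toward a contradiction, assume L is regular with pumping length p.
Choose w = 0^p 1^{p+p!+1}. Since p ≠ (p+p!+1)-1 = p+p!, w ∈ L; and |w| ≥ p.
The pumping lemma gives a decomposition w = xyz where |xy| ≤ p and |y| ≥ 1.
Since the first p symbols of w are all 0's and |xy| ≤ p, y lies entirely in the leading 0-block: y = 0^k for some k with 1 ≤ k ≤ p.
Since 1 ≤ k ≤ p, k divides p!; set t = 1 + p!/k. Then xy^t z has p + (p!/k)·k = p + p! copies of 0. Now the 0-count is p+p! and (1-count)-1 = (p+p!+1)-1 = p+p!, so i+1 ≠ j fails. So xy^t z = 0^{p+p!} 1^{p+p!+1} ∉ L.
This contradicts the pumping lemma, so L is not regular.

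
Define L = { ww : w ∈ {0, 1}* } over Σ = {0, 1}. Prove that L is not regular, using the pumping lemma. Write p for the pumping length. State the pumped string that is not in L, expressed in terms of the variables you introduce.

Assume L is regular. Let p be the pumping length given by the pumping lemma.
Take w = 0^p 1^p 0^p 1^p = uu where u = 0^p1^p; then w ∈ L and |w| = 4p ≥ p.
Write w = xyz as guaranteed by the lemma, with |xy| ≤ p and |y| > 0.
The first p characters of w are 0's, so xy (and hence y) consists only of 0's. Write y = 0^k, 1 ≤ k ≤ p.
Pump with i = 2: xy^2z = 0^{p+k} 1^p 0^p 1^p, of length 4p+k. Suppose this equals vv. The string starts with 0 and ends with 1, so v does too; thus the boundary between the two copies of v is a 1→0 transition. There is exactly one such transition, at position 2p+k, so |v| = 2p+k and |vv| = 4p+2k ≠ 4p+k since k ≥ 1. So xy^2z ∉ L.
Contradiction. Therefore L is not regular.

0^{p+k} 1^p 0^p 1^p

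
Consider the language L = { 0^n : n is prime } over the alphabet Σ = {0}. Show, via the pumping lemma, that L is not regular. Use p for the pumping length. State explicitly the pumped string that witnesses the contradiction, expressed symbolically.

0^{q(1+k)}

Suppose for contradiction that L is regular, and let p be the pumping length.
Let q be a prime with q ≥ p+2 (infinitely many primes exist), and take w = 0^q ∈ L with |w| = q ≥ p.
By the pumping lemma, w = xyz with |xy| ≤ p and |y| ≥ 1.
Then y = 0^k for some k with 1 ≤ k ≤ p.
Since 1 ≤ k ≤ p, |xz| = q-k. Pump with i = q+1: |xy^{q+1}z| = (q-k)+(q+1)k = q+qk = q(1+k), which is composite (both factors ≥ 2). So xy^{q+1}z = 0^{q(1+k)} ∉ L.
Contradiction. Therefore L is not regular.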